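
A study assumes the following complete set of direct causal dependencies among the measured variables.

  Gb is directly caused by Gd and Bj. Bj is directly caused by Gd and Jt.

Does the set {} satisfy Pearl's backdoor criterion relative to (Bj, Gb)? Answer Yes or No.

Backdoor paths from Bj to Gb (paths whose first edge points into Bj):
  P1: Bj <- Gd -> Gb
Condition 1 (no descendant of Bj in the set): holds — descendants of Bj are {Gb}; none are in {}.
Condition 2 (every backdoor path blocked by {}):
  P1: open — no interior node is in the conditioning set.
{} does not satisfy the backdoor criterion.

No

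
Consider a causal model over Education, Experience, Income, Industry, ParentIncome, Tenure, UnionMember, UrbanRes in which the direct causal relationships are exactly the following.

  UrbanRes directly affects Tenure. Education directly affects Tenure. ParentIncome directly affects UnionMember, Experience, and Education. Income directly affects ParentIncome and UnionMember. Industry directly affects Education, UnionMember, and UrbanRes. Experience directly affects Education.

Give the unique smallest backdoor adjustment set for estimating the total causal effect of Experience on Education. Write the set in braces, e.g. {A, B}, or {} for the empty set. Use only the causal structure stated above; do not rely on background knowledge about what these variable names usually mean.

Variables eligible for adjustment (non-descendants of Experience, excluding Experience and Education): {Income, Industry, ParentIncome, UnionMember, UrbanRes}.
Backdoor paths from Experience to Education:
  P1: Experience <- ParentIncome <- Income -> UnionMember <- Industry -> UrbanRes -> Tenure <- Education
  P2: Experience <- ParentIncome <- Income -> UnionMember <- Industry -> Education
  P3: Experience <- ParentIncome -> UnionMember <- Industry -> UrbanRes -> Tenure <- Education
  P4: Experience <- ParentIncome -> UnionMember <- Industry -> Education
  P5: Experience <- ParentIncome -> Education
The empty set is not sufficient: P5 (Experience <- ParentIncome -> Education) has no collider blocking it and no conditioned non-collider, so it is open.
Try {ParentIncome}:
  P1: blocked at chain node ParentIncome ∈ conditioning set.
  P2: blocked at chain node ParentIncome ∈ conditioning set.
  P3: blocked at fork node ParentIncome ∈ conditioning set.
  P4: blocked at fork node ParentIncome ∈ conditioning set.
  P5: blocked at fork node ParentIncome ∈ conditioning set.
{ParentIncome} contains no descendant of Experience and blocks every backdoor path.
No other singleton works — e.g. {Industry} leaves P5 open — so {ParentIncome} is the unique smallest valid adjustment set.

{ParentIncome}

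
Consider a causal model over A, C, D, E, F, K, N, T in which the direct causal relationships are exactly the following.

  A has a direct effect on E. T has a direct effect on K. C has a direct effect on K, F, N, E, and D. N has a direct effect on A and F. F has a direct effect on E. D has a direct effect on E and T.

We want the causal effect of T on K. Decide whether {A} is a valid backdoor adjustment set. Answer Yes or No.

No

Backdoor paths from T to K (paths whose first edge points into T):
  P1: T <- D <- C -> K
  P2: T <- D -> E <- C -> K
  P3: T <- D -> E <- A <- N <- C -> K
  P4: T <- D -> E <- A <- N -> F <- C -> K
  P5: T <- D -> E <- F <- C -> K
  P6: T <- D -> E <- F <- N <- C -> K
Condition 1 (no descendant of T in the set): holds — descendants of T are {K}; none are in {A}.
Condition 2 (every backdoor path blocked by {A}):
  P1: open — no interior node is in the conditioning set.
  P2: blocked at collider E (neither it nor any descendant is in the conditioning set).
  P3: blocked at collider E (neither it nor any descendant is in the conditioning set).
  P4: blocked at collider E (neither it nor any descendant is in the conditioning set).
  P5: blocked at collider E (neither it nor any descendant is in the conditioning set).
  P6: blocked at collider E (neither it nor any descendant is in the conditioning set).
{A} does not satisfy the backdoor criterion.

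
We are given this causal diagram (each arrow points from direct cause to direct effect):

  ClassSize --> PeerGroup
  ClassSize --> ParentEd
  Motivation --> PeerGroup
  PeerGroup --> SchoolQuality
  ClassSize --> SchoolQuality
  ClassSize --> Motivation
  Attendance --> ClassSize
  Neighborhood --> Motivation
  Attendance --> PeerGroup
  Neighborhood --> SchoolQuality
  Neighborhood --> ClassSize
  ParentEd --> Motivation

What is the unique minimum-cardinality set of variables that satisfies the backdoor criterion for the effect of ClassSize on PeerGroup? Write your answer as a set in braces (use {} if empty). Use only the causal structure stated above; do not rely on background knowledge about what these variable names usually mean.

Variables eligible for adjustment (non-descendants of ClassSize, excluding ClassSize and PeerGroup): {Attendance, Neighborhood}.
Backdoor paths from ClassSize to PeerGroup:
  P1: ClassSize <- Neighborhood -> Motivation -> PeerGroup
  P2: ClassSize <- Neighborhood -> SchoolQuality <- PeerGroup
  P3: ClassSize <- Attendance -> PeerGroup
The empty set is not sufficient: P1 (ClassSize <- Neighborhood -> Motivation -> PeerGroup) has no collider blocking it and no conditioned non-collider, so it is open.
Try {Attendance, Neighborhood}:
  P1: blocked at fork node Neighborhood ∈ conditioning set.
  P2: blocked at fork node Neighborhood ∈ conditioning set.
  P3: blocked at fork node Attendance ∈ conditioning set.
{Attendance, Neighborhood} contains no descendant of ClassSize and blocks every backdoor path.
Every element of {Attendance, Neighborhood} is needed (dropping Attendance leaves P3 open; dropping Neighborhood leaves P1 open), so no proper subset is valid.
Among all size-2 subsets of the eligible variables, only {Attendance, Neighborhood} blocks every backdoor path, so it is the unique smallest valid adjustment set.

{Attendance, Neighborhood}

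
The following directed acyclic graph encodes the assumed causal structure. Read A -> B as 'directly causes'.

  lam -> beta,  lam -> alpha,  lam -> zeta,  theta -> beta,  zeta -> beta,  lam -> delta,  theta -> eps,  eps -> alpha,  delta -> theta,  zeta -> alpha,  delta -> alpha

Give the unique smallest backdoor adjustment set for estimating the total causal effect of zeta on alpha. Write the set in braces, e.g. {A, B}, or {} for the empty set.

{lam}

Variables eligible for adjustment (non-descendants of zeta, excluding zeta and alpha): {delta, eps, lam, theta}.
Backdoor paths from zeta to alpha:
  P1: zeta <- lam -> delta -> theta -> eps -> alpha
  P2: zeta <- lam -> delta -> alpha
  P3: zeta <- lam -> alpha
  P4: zeta <- lam -> beta <- theta <- delta -> alpha
  P5: zeta <- lam -> beta <- theta -> eps -> alpha
The empty set is not sufficient: P1 (zeta <- lam -> delta -> theta -> eps -> alpha) has no collider blocking it and no conditioned non-collider, so it is open.
Try {lam}:
  P1: blocked at fork node lam ∈ conditioning set.
  P2: blocked at fork node lam ∈ conditioning set.
  P3: blocked at fork node lam ∈ conditioning set.
  P4: blocked at fork node lam ∈ conditioning set.
  P5: blocked at fork node lam ∈ conditioning set.
{lam} contains no descendant of zeta and blocks every backdoor path.
No other singleton works — e.g. {delta} leaves P3 open — so {lam} is the unique smallest valid adjustment set.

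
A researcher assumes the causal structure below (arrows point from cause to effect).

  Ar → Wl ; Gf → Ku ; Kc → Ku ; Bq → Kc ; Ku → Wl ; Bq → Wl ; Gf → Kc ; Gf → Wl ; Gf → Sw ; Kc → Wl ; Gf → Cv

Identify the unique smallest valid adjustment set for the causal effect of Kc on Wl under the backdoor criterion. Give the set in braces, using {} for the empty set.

{Bq, Gf}

Variables eligible for adjustment (non-descendants of Kc, excluding Kc and Wl): {Ar, Bq, Cv, Gf, Sw}.
Backdoor paths from Kc to Wl:
  P1: Kc <- Gf -> Ku -> Wl
  P2: Kc <- Gf -> Wl
  P3: Kc <- Bq -> Wl
The empty set is not sufficient: P1 (Kc <- Gf -> Ku -> Wl) has no collider blocking it and no conditioned non-collider, so it is open.
Try {Bq, Gf}:
  P1: blocked at fork node Gf ∈ conditioning set.
  P2: blocked at fork node Gf ∈ conditioning set.
  P3: blocked at fork node Bq ∈ conditioning set.
{Bq, Gf} contains no descendant of Kc and blocks every backdoor path.
Every element of {Bq, Gf} is needed (dropping Bq leaves P3 open; dropping Gf leaves P1 open), so no proper subset is valid.
Among all size-2 subsets of the eligible variables, only {Bq, Gf} blocks every backdoor path, so it is the unique smallest valid adjustment set.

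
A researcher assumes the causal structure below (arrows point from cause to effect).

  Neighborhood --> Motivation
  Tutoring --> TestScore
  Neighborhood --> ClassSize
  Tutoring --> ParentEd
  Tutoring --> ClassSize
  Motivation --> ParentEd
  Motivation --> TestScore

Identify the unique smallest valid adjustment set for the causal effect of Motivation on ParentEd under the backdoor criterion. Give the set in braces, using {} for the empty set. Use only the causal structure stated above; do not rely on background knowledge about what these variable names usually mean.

{}

Variables eligible for adjustment (non-descendants of Motivation, excluding Motivation and ParentEd): {ClassSize, Neighborhood, Tutoring}.
Backdoor paths from Motivation to ParentEd:
  P1: Motivation <- Neighborhood -> ClassSize <- Tutoring -> ParentEd
Each backdoor path contains an unconditioned collider, so every path is already blocked with the empty conditioning set:
  P1: blocked at collider ClassSize (neither it nor any descendant is in the conditioning set).
The empty set is therefore the unique smallest valid set.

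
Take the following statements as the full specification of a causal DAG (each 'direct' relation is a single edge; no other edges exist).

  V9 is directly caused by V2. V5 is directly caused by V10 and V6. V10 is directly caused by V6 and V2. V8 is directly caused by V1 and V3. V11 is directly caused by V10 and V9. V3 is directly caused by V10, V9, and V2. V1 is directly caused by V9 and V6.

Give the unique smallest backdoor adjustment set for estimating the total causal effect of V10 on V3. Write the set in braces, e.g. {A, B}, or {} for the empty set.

{V2}

Variables eligible for adjustment (non-descendants of V10, excluding V10 and V3): {V1, V2, V6, V9}.
Backdoor paths from V10 to V3:
  P1: V10 <- V6 -> V1 <- V9 <- V2 -> V3
  P2: V10 <- V6 -> V1 <- V9 -> V3
  P3: V10 <- V6 -> V1 -> V8 <- V3
  P4: V10 <- V2 -> V9 -> V1 -> V8 <- V3
  P5: V10 <- V2 -> V9 -> V3
  P6: V10 <- V2 -> V3
The empty set is not sufficient: P5 (V10 <- V2 -> V9 -> V3) has no collider blocking it and no conditioned non-collider, so it is open.
Try {V2}:
  P1: blocked at collider V1 (neither it nor any descendant is in the conditioning set).
  P2: blocked at collider V1 (neither it nor any descendant is in the conditioning set).
  P3: blocked at collider V8 (neither it nor any descendant is in the conditioning set).
  P4: blocked at fork node V2 ∈ conditioning set.
  P5: blocked at fork node V2 ∈ conditioning set.
  P6: blocked at fork node V2 ∈ conditioning set.
{V2} contains no descendant of V10 and blocks every backdoor path.
No other singleton works — e.g. {V6} leaves P5 open — so {V2} is the unique smallest valid adjustment set.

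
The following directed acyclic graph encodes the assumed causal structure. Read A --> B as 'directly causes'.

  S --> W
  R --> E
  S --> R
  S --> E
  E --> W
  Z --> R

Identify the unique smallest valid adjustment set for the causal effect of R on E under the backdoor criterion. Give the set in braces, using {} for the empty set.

{S}

Variables eligible for adjustment (non-descendants of R, excluding R and E): {S, Z}.
Backdoor paths from R to E:
  P1: R <- S -> E
  P2: R <- S -> W <- E
The empty set is not sufficient: P1 (R <- S -> E) has no collider blocking it and no conditioned non-collider, so it is open.
Try {S}:
  P1: blocked at fork node S ∈ conditioning set.
  P2: blocked at fork node S ∈ conditioning set.
{S} contains no descendant of R and blocks every backdoor path.
No other singleton works — e.g. {Z} leaves P1 open — so {S} is the unique smallest valid adjustment set.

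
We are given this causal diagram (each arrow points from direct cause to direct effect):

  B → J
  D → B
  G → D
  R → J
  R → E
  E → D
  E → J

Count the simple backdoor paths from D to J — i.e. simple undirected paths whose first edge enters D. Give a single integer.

A backdoor path from D to J is any simple undirected path whose first edge points into D (i.e. leaves D via a parent).
Parents of D: {E, G}.
Enumerating:
  P1: D <- E <- R -> J
  P2: D <- E -> J
That exhausts the simple backdoor paths. Count: 2.

2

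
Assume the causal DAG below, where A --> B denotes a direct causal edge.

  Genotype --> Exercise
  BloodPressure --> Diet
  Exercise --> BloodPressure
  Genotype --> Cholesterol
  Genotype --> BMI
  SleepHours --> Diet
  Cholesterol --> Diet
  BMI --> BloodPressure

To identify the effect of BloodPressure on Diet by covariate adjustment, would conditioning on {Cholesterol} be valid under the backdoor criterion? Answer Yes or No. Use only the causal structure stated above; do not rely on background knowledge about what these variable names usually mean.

Backdoor paths from BloodPressure to Diet (paths whose first edge points into BloodPressure):
  P1: BloodPressure <- Exercise <- Genotype -> Cholesterol -> Diet
  P2: BloodPressure <- BMI <- Genotype -> Cholesterol -> Diet
Condition 1 (no descendant of BloodPressure in the set): holds — descendants of BloodPressure are {Diet}; none are in {Cholesterol}.
Condition 2 (every backdoor path blocked by {Cholesterol}):
  P1: blocked at chain node Cholesterol ∈ conditioning set.
  P2: blocked at chain node Cholesterol ∈ conditioning set.
{Cholesterol} satisfies the backdoor criterion.

Yes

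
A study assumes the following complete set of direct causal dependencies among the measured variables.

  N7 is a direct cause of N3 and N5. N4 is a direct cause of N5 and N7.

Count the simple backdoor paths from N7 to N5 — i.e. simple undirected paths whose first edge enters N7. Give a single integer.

1

A backdoor path from N7 to N5 is any simple undirected path whose first edge points into N7 (i.e. leaves N7 via a parent).
Parents of N7: {N4}.
Enumerating:
  P1: N7 <- N4 -> N5
That exhausts the simple backdoor paths. Count: 1.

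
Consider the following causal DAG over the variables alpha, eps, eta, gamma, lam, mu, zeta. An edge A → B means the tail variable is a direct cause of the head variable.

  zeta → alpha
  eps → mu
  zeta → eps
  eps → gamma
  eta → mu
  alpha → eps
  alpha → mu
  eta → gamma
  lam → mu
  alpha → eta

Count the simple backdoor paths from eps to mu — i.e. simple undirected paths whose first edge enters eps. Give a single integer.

A backdoor path from eps to mu is any simple undirected path whose first edge points into eps (i.e. leaves eps via a parent).
Parents of eps: {alpha, zeta}.
Enumerating:
  P1: eps <- zeta -> alpha -> eta -> mu
  P2: eps <- zeta -> alpha -> mu
  P3: eps <- alpha -> eta -> mu
  P4: eps <- alpha -> mu
That exhausts the simple backdoor paths. Count: 4.

4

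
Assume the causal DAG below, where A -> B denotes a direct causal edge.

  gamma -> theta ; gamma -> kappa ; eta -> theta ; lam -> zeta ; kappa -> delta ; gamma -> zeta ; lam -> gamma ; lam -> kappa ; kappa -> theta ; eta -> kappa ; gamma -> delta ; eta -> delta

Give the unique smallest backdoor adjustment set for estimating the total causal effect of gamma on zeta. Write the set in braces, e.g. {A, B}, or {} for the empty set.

Variables eligible for adjustment (non-descendants of gamma, excluding gamma and zeta): {eta, lam}.
Backdoor paths from gamma to zeta:
  P1: gamma <- lam -> zeta
The empty set is not sufficient: P1 (gamma <- lam -> zeta) has no collider blocking it and no conditioned non-collider, so it is open.
Try {lam}:
  P1: blocked at fork node lam ∈ conditioning set.
{lam} contains no descendant of gamma and blocks every backdoor path.
No other singleton works — e.g. {eta} leaves P1 open — so {lam} is the unique smallest valid adjustment set.

{lam}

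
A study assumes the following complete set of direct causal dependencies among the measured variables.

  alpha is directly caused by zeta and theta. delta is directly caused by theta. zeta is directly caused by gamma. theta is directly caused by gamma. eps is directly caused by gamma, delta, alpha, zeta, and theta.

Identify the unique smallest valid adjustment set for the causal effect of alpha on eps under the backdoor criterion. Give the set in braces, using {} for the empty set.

Variables eligible for adjustment (non-descendants of alpha, excluding alpha and eps): {delta, gamma, theta, zeta}.
Backdoor paths from alpha to eps:
  P1: alpha <- zeta <- gamma -> theta -> delta -> eps
  P2: alpha <- zeta <- gamma -> theta -> eps
  P3: alpha <- zeta <- gamma -> eps
  P4: alpha <- zeta -> eps
  P5: alpha <- theta <- gamma -> zeta -> eps
  P6: alpha <- theta <- gamma -> eps
  P7: alpha <- theta -> delta -> eps
  P8: alpha <- theta -> eps
The empty set is not sufficient: P1 (alpha <- zeta <- gamma -> theta -> delta -> eps) has no collider blocking it and no conditioned non-collider, so it is open.
Try {theta, zeta}:
  P1: blocked at chain node zeta ∈ conditioning set.
  P2: blocked at chain node zeta ∈ conditioning set.
  P3: blocked at chain node zeta ∈ conditioning set.
  P4: blocked at fork node zeta ∈ conditioning set.
  P5: blocked at chain node theta ∈ conditioning set.
  P6: blocked at chain node theta ∈ conditioning set.
  P7: blocked at fork node theta ∈ conditioning set.
  P8: blocked at fork node theta ∈ conditioning set.
{theta, zeta} contains no descendant of alpha and blocks every backdoor path.
Every element of {theta, zeta} is needed (dropping theta leaves P6 open; dropping zeta leaves P3 open), so no proper subset is valid.
Among all size-2 subsets of the eligible variables, only {theta, zeta} blocks every backdoor path, so it is the unique smallest valid adjustment set.

{theta, zeta}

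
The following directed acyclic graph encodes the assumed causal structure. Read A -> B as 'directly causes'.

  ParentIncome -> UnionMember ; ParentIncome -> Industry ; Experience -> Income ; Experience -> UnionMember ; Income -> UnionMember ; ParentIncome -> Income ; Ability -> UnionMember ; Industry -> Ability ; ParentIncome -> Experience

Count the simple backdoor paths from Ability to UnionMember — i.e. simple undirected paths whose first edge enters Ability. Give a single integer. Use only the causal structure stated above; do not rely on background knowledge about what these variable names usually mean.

5

A backdoor path from Ability to UnionMember is any simple undirected path whose first edge points into Ability (i.e. leaves Ability via a parent).
Parents of Ability: {Industry}.
Enumerating:
  P1: Ability <- Industry <- ParentIncome -> Experience -> Income -> UnionMember
  P2: Ability <- Industry <- ParentIncome -> Experience -> UnionMember
  P3: Ability <- Industry <- ParentIncome -> Income <- Experience -> UnionMember
  P4: Ability <- Industry <- ParentIncome -> Income -> UnionMember
  P5: Ability <- Industry <- ParentIncome -> UnionMember
That exhausts the simple backdoor paths. Count: 5.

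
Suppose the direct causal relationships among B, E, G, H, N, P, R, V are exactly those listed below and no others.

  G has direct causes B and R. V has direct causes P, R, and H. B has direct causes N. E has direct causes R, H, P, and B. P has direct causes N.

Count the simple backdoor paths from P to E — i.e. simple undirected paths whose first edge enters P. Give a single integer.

A backdoor path from P to E is any simple undirected path whose first edge points into P (i.e. leaves P via a parent).
Parents of P: {N}.
Enumerating:
  P1: P <- N -> B -> G <- R -> E
  P2: P <- N -> B -> G <- R -> V <- H -> E
  P3: P <- N -> B -> E
That exhausts the simple backdoor paths. Count: 3.

3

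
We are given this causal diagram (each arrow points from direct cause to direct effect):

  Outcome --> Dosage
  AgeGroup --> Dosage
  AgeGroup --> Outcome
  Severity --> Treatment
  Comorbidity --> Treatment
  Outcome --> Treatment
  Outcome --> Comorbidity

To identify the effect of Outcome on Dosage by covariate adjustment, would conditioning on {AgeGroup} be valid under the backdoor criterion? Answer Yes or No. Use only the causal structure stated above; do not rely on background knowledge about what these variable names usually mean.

Backdoor paths from Outcome to Dosage (paths whose first edge points into Outcome):
  P1: Outcome <- AgeGroup -> Dosage
Condition 1 (no descendant of Outcome in the set): holds — descendants of Outcome are {Comorbidity, Dosage, Treatment}; none are in {AgeGroup}.
Condition 2 (every backdoor path blocked by {AgeGroup}):
  P1: blocked at fork node AgeGroup ∈ conditioning set.
{AgeGroup} satisfies the backdoor criterion.

Yes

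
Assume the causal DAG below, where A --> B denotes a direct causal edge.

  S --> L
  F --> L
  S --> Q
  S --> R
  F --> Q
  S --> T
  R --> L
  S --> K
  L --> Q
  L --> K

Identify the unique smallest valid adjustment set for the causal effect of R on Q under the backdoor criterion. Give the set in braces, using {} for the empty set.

Variables eligible for adjustment (non-descendants of R, excluding R and Q): {F, S, T}.
Backdoor paths from R to Q:
  P1: R <- S -> L <- F -> Q
  P2: R <- S -> L -> Q
  P3: R <- S -> Q
  P4: R <- S -> K <- L <- F -> Q
  P5: R <- S -> K <- L -> Q
The empty set is not sufficient: P2 (R <- S -> L -> Q) has no collider blocking it and no conditioned non-collider, so it is open.
Try {S}:
  P1: blocked at fork node S ∈ conditioning set.
  P2: blocked at fork node S ∈ conditioning set.
  P3: blocked at fork node S ∈ conditioning set.
  P4: blocked at fork node S ∈ conditioning set.
  P5: blocked at fork node S ∈ conditioning set.
{S} contains no descendant of R and blocks every backdoor path.
No other singleton works — e.g. {F} leaves P2 open — so {S} is the unique smallest valid adjustment set.

{S}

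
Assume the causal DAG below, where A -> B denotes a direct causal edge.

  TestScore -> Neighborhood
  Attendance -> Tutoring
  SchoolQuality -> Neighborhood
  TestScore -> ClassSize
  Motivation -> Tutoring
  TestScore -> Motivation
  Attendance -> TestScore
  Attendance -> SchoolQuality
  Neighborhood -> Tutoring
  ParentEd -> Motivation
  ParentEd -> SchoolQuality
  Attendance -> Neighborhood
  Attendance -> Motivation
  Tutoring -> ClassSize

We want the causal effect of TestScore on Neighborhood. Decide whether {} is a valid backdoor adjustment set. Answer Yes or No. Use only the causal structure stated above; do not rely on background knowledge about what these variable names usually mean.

No

Backdoor paths from TestScore to Neighborhood (paths whose first edge points into TestScore):
  P1: TestScore <- Attendance -> SchoolQuality <- ParentEd -> Motivation -> Tutoring <- Neighborhood
  P2: TestScore <- Attendance -> SchoolQuality -> Neighborhood
  P3: TestScore <- Attendance -> Motivation <- ParentEd -> SchoolQuality -> Neighborhood
  P4: TestScore <- Attendance -> Motivation -> Tutoring <- Neighborhood
  P5: TestScore <- Attendance -> Neighborhood
  P6: TestScore <- Attendance -> Tutoring <- Motivation <- ParentEd -> SchoolQuality -> Neighborhood
  P7: TestScore <- Attendance -> Tutoring <- Neighborhood
Condition 1 (no descendant of TestScore in the set): holds — descendants of TestScore are {ClassSize, Motivation, Neighborhood, Tutoring}; none are in {}.
Condition 2 (every backdoor path blocked by {}):
  P1: blocked at collider SchoolQuality (neither it nor any descendant is in the conditioning set).
  P2: open — no interior node is in the conditioning set.
  P3: blocked at collider Motivation (neither it nor any descendant is in the conditioning set).
  P4: blocked at collider Tutoring (neither it nor any descendant is in the conditioning set).
  P5: open — no interior node is in the conditioning set.
  P6: blocked at collider Tutoring (neither it nor any descendant is in the conditioning set).
  P7: blocked at collider Tutoring (neither it nor any descendant is in the conditioning set).
{} does not satisfy the backdoor criterion.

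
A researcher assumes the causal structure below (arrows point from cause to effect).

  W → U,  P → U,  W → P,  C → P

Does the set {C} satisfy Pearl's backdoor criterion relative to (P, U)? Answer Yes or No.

No

Backdoor paths from P to U (paths whose first edge points into P):
  P1: P <- W -> U
Condition 1 (no descendant of P in the set): holds — descendants of P are {U}; none are in {C}.
Condition 2 (every backdoor path blocked by {C}):
  P1: open — no interior node is in the conditioning set.
{C} does not satisfy the backdoor criterion.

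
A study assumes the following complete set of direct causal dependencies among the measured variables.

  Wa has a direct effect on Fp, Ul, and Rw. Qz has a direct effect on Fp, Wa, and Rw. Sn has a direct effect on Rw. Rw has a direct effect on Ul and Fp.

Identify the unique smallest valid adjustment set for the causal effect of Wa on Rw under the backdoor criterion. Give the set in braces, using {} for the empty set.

Variables eligible for adjustment (non-descendants of Wa, excluding Wa and Rw): {Qz, Sn}.
Backdoor paths from Wa to Rw:
  P1: Wa <- Qz -> Rw
  P2: Wa <- Qz -> Fp <- Rw
The empty set is not sufficient: P1 (Wa <- Qz -> Rw) has no collider blocking it and no conditioned non-collider, so it is open.
Try {Qz}:
  P1: blocked at fork node Qz ∈ conditioning set.
  P2: blocked at fork node Qz ∈ conditioning set.
{Qz} contains no descendant of Wa and blocks every backdoor path.
No other singleton works — e.g. {Sn} leaves P1 open — so {Qz} is the unique smallest valid adjustment set.

{Qz}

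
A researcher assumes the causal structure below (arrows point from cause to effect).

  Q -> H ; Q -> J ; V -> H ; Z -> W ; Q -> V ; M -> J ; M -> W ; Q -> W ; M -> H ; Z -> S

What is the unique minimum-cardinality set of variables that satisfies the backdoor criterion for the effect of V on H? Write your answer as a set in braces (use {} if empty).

{Q}

Variables eligible for adjustment (non-descendants of V, excluding V and H): {J, M, Q, S, W, Z}.
Backdoor paths from V to H:
  P1: V <- Q -> W <- M -> H
  P2: V <- Q -> H
  P3: V <- Q -> J <- M -> H
The empty set is not sufficient: P2 (V <- Q -> H) has no collider blocking it and no conditioned non-collider, so it is open.
Try {Q}:
  P1: blocked at fork node Q ∈ conditioning set.
  P2: blocked at fork node Q ∈ conditioning set.
  P3: blocked at fork node Q ∈ conditioning set.
{Q} contains no descendant of V and blocks every backdoor path.
No other singleton works — e.g. {Z} leaves P2 open — so {Q} is the unique smallest valid adjustment set.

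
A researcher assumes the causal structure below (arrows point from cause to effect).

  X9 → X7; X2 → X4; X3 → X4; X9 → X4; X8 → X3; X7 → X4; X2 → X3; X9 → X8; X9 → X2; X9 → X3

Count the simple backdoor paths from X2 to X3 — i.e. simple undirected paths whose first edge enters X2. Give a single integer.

4

A backdoor path from X2 to X3 is any simple undirected path whose first edge points into X2 (i.e. leaves X2 via a parent).
Parents of X2: {X9}.
Enumerating:
  P1: X2 <- X9 -> X8 -> X3
  P2: X2 <- X9 -> X3
  P3: X2 <- X9 -> X7 -> X4 <- X3
  P4: X2 <- X9 -> X4 <- X3
That exhausts the simple backdoor paths. Count: 4.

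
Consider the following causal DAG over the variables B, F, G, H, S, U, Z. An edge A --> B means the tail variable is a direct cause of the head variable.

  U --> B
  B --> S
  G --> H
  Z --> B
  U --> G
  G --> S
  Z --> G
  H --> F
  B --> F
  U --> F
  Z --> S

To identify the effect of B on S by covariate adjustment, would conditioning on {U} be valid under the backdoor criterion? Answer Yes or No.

No

Backdoor paths from B to S (paths whose first edge points into B):
  P1: B <- Z -> G -> S
  P2: B <- Z -> S
  P3: B <- U -> G <- Z -> S
  P4: B <- U -> G -> S
  P5: B <- U -> F <- H <- G <- Z -> S
  P6: B <- U -> F <- H <- G -> S
Condition 1 (no descendant of B in the set): holds — descendants of B are {F, S}; none are in {U}.
Condition 2 (every backdoor path blocked by {U}):
  P1: open — no interior node is in the conditioning set.
  P2: open — no interior node is in the conditioning set.
  P3: blocked at fork node U ∈ conditioning set.
  P4: blocked at fork node U ∈ conditioning set.
  P5: blocked at fork node U ∈ conditioning set.
  P6: blocked at fork node U ∈ conditioning set.
{U} does not satisfy the backdoor criterion.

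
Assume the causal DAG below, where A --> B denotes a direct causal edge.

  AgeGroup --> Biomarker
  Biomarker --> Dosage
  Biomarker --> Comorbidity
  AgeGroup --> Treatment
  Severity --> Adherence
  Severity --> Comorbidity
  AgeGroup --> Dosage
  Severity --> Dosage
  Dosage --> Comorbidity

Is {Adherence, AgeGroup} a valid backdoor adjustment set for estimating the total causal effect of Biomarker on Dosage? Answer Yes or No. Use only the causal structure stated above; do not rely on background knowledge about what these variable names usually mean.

Backdoor paths from Biomarker to Dosage (paths whose first edge points into Biomarker):
  P1: Biomarker <- AgeGroup -> Dosage
Condition 1 (no descendant of Biomarker in the set): holds — descendants of Biomarker are {Comorbidity, Dosage}; none are in {Adherence, AgeGroup}.
Condition 2 (every backdoor path blocked by {Adherence, AgeGroup}):
  P1: blocked at fork node AgeGroup ∈ conditioning set.
{Adherence, AgeGroup} satisfies the backdoor criterion.

Yes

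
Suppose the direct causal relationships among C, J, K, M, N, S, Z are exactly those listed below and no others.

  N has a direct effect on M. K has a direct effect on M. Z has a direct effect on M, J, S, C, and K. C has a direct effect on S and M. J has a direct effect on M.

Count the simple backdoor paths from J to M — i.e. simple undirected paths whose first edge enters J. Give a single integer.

4

A backdoor path from J to M is any simple undirected path whose first edge points into J (i.e. leaves J via a parent).
Parents of J: {Z}.
Enumerating:
  P1: J <- Z -> C -> M
  P2: J <- Z -> K -> M
  P3: J <- Z -> M
  P4: J <- Z -> S <- C -> M
That exhausts the simple backdoor paths. Count: 4.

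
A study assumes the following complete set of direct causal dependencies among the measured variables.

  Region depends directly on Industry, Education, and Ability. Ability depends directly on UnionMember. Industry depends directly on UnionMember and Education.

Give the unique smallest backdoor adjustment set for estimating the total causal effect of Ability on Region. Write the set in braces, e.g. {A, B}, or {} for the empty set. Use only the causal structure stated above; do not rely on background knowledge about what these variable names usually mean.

{UnionMember}

Variables eligible for adjustment (non-descendants of Ability, excluding Ability and Region): {Education, Industry, UnionMember}.
Backdoor paths from Ability to Region:
  P1: Ability <- UnionMember -> Industry <- Education -> Region
  P2: Ability <- UnionMember -> Industry -> Region
The empty set is not sufficient: P2 (Ability <- UnionMember -> Industry -> Region) has no collider blocking it and no conditioned non-collider, so it is open.
Try {UnionMember}:
  P1: blocked at fork node UnionMember ∈ conditioning set.
  P2: blocked at fork node UnionMember ∈ conditioning set.
{UnionMember} contains no descendant of Ability and blocks every backdoor path.
No other singleton works — e.g. {Education} leaves P2 open — so {UnionMember} is the unique smallest valid adjustment set.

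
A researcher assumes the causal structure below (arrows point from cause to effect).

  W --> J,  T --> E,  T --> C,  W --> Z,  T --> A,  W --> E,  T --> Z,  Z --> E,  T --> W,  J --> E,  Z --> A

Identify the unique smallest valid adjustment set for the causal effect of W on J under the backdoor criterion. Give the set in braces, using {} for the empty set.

Variables eligible for adjustment (non-descendants of W, excluding W and J): {C, T}.
Backdoor paths from W to J:
  P1: W <- T -> Z -> E <- J
  P2: W <- T -> E <- J
  P3: W <- T -> A <- Z -> E <- J
Each backdoor path contains an unconditioned collider, so every path is already blocked with the empty conditioning set:
  P1: blocked at collider E (neither it nor any descendant is in the conditioning set).
  P2: blocked at collider E (neither it nor any descendant is in the conditioning set).
  P3: blocked at collider A (neither it nor any descendant is in the conditioning set).
The empty set is therefore the unique smallest valid set.

{}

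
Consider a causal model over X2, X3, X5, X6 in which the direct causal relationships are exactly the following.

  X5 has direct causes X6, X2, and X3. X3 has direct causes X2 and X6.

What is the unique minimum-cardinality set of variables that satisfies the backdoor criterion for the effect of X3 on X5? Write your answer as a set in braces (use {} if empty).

{X2, X6}

Variables eligible for adjustment (non-descendants of X3, excluding X3 and X5): {X2, X6}.
Backdoor paths from X3 to X5:
  P1: X3 <- X2 -> X5
  P2: X3 <- X6 -> X5
The empty set is not sufficient: P1 (X3 <- X2 -> X5) has no collider blocking it and no conditioned non-collider, so it is open.
Try {X2, X6}:
  P1: blocked at fork node X2 ∈ conditioning set.
  P2: blocked at fork node X6 ∈ conditioning set.
{X2, X6} contains no descendant of X3 and blocks every backdoor path.
Every element of {X2, X6} is needed (dropping X2 leaves P1 open; dropping X6 leaves P2 open), so no proper subset is valid.
Among all size-2 subsets of the eligible variables, only {X2, X6} blocks every backdoor path, so it is the unique smallest valid adjustment set.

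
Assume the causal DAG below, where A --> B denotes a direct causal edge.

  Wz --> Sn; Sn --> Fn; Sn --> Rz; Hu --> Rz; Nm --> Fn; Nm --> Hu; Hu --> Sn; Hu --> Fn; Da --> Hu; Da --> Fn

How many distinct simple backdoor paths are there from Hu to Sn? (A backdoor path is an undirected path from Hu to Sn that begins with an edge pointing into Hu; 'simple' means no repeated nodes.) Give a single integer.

2

A backdoor path from Hu to Sn is any simple undirected path whose first edge points into Hu (i.e. leaves Hu via a parent).
Parents of Hu: {Da, Nm}.
Enumerating:
  P1: Hu <- Da -> Fn <- Sn
  P2: Hu <- Nm -> Fn <- Sn
That exhausts the simple backdoor paths. Count: 2.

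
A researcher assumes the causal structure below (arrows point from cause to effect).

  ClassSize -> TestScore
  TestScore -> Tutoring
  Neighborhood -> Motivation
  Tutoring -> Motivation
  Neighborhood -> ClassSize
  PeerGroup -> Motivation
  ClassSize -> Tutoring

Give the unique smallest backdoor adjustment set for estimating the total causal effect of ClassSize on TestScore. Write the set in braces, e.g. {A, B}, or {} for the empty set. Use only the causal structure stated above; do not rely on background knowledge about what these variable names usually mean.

Variables eligible for adjustment (non-descendants of ClassSize, excluding ClassSize and TestScore): {Neighborhood, PeerGroup}.
Backdoor paths from ClassSize to TestScore:
  P1: ClassSize <- Neighborhood -> Motivation <- Tutoring <- TestScore
Each backdoor path contains an unconditioned collider, so every path is already blocked with the empty conditioning set:
  P1: blocked at collider Motivation (neither it nor any descendant is in the conditioning set).
The empty set is therefore the unique smallest valid set.

{}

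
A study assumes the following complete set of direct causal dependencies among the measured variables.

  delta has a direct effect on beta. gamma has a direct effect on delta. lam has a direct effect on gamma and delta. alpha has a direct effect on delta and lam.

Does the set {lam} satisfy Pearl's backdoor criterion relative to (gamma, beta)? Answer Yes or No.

Backdoor paths from gamma to beta (paths whose first edge points into gamma):
  P1: gamma <- lam <- alpha -> delta -> beta
  P2: gamma <- lam -> delta -> beta
Condition 1 (no descendant of gamma in the set): holds — descendants of gamma are {beta, delta}; none are in {lam}.
Condition 2 (every backdoor path blocked by {lam}):
  P1: blocked at chain node lam ∈ conditioning set.
  P2: blocked at fork node lam ∈ conditioning set.
{lam} satisfies the backdoor criterion.

Yes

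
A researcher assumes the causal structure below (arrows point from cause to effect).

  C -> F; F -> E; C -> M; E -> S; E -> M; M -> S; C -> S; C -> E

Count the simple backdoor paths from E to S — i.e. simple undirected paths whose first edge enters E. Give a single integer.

A backdoor path from E to S is any simple undirected path whose first edge points into E (i.e. leaves E via a parent).
Parents of E: {C, F}.
Enumerating:
  P1: E <- C -> M -> S
  P2: E <- C -> S
  P3: E <- F <- C -> M -> S
  P4: E <- F <- C -> S
That exhausts the simple backdoor paths. Count: 4.

4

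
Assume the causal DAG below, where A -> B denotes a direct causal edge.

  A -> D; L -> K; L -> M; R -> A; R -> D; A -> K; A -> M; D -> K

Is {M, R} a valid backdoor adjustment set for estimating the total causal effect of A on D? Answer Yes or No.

No

Backdoor paths from A to D (paths whose first edge points into A):
  P1: A <- R -> D
Condition 1 (no descendant of A in the set): FAILS — M is a descendant of A.
Condition 2 (every backdoor path blocked by {M, R}):
  P1: blocked at fork node R ∈ conditioning set.
{M, R} does not satisfy the backdoor criterion.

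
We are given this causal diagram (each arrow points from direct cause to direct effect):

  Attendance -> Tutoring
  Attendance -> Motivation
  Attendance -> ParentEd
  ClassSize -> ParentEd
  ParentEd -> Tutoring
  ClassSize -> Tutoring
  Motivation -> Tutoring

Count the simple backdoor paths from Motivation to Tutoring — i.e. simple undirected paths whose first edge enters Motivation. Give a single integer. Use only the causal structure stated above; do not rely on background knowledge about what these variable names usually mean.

3

A backdoor path from Motivation to Tutoring is any simple undirected path whose first edge points into Motivation (i.e. leaves Motivation via a parent).
Parents of Motivation: {Attendance}.
Enumerating:
  P1: Motivation <- Attendance -> ParentEd <- ClassSize -> Tutoring
  P2: Motivation <- Attendance -> ParentEd -> Tutoring
  P3: Motivation <- Attendance -> Tutoring
That exhausts the simple backdoor paths. Count: 3.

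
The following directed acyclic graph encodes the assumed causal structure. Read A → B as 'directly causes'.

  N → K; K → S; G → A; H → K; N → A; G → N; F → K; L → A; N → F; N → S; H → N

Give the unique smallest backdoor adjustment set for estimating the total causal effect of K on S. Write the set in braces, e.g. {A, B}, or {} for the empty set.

{N}

Variables eligible for adjustment (non-descendants of K, excluding K and S): {A, F, G, H, L, N}.
Backdoor paths from K to S:
  P1: K <- H -> N -> S
  P2: K <- N -> S
  P3: K <- F <- N -> S
The empty set is not sufficient: P1 (K <- H -> N -> S) has no collider blocking it and no conditioned non-collider, so it is open.
Try {N}:
  P1: blocked at chain node N ∈ conditioning set.
  P2: blocked at fork node N ∈ conditioning set.
  P3: blocked at fork node N ∈ conditioning set.
{N} contains no descendant of K and blocks every backdoor path.
No other singleton works — e.g. {G} leaves P1 open — so {N} is the unique smallest valid adjustment set.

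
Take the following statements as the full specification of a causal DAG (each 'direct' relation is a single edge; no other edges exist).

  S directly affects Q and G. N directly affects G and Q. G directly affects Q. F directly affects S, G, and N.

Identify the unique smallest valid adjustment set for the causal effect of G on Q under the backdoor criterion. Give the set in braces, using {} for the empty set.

Variables eligible for adjustment (non-descendants of G, excluding G and Q): {F, N, S}.
Backdoor paths from G to Q:
  P1: G <- F -> S -> Q
  P2: G <- F -> N -> Q
  P3: G <- S <- F -> N -> Q
  P4: G <- S -> Q
  P5: G <- N <- F -> S -> Q
  P6: G <- N -> Q
The empty set is not sufficient: P1 (G <- F -> S -> Q) has no collider blocking it and no conditioned non-collider, so it is open.
Try {N, S}:
  P1: blocked at chain node S ∈ conditioning set.
  P2: blocked at chain node N ∈ conditioning set.
  P3: blocked at chain node S ∈ conditioning set.
  P4: blocked at fork node S ∈ conditioning set.
  P5: blocked at chain node N ∈ conditioning set.
  P6: blocked at fork node N ∈ conditioning set.
{N, S} contains no descendant of G and blocks every backdoor path.
Every element of {N, S} is needed (dropping N leaves P2 open; dropping S leaves P1 open), so no proper subset is valid.
Among all size-2 subsets of the eligible variables, only {N, S} blocks every backdoor path, so it is the unique smallest valid adjustment set.

{N, S}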